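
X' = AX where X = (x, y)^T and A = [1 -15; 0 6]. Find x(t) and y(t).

Coefficient matrix A = [[1, -15], [0, 6]].
Characteristic polynomial det(A - λI) = λ^2 - 7λ + 6 = 0.
Eigenvalues λ = 1, 6.
For λ=1: (A-λI) row 1 is [0, -15], so an eigenvector is (1, 0).
For λ=6: (A-λI) row 1 is [-5, -15], so an eigenvector is (3, -1).
General solution: c_1e^(t)(1,0) + c_2e^(6t)(3,-1).

x(t) = c_1e^(t) + 3c_2e^(6t), y(t) = -c_2e^(6t)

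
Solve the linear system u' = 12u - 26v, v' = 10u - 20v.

u(t) = -2c_1e^(-4t)sin(2t) + 3c_1e^(-4t)cos(2t) + 3c_2e^(-4t)sin(2t) + 2c_2e^(-4t)cos(2t), v(t) = -c_1e^(-4t)sin(2t) + 2c_1e^(-4t)cos(2t) + 2c_2e^(-4t)sin(2t) + c_2e^(-4t)cos(2t)

Coefficient matrix A = [[12, -26], [10, -20]].
Characteristic polynomial det(A - λI) = λ^2 + 8λ + 20 = 0.
Eigenvalues λ = -4 ± 2i (complex conjugate pair).
For λ=-4+2i: an eigenvector is (3,2) - i(-2,-1) = (3 + 2i, 2 + i).
A real fundamental pair from Re and Im of e^((-4+2i)t)v: X_1 = e^(-4t)(cos(2t)·(3,2) + sin(2t)·(-2,-1)), X_2 = e^(-4t)(sin(2t)·(3,2) - cos(2t)·(-2,-1)).
General solution: c_1X_1 + c_2X_2.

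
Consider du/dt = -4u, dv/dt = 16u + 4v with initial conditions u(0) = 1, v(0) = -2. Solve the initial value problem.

u(t) = e^(-4t), v(t) = -2e^(-4t)

Coefficient matrix A = [[-4, 0], [16, 4]].
Characteristic polynomial det(A - λI) = λ^2 - 16 = 0.
Eigenvalues λ = -4, 4.
For λ=-4: (A-λI) row 2 is [16, 8], so an eigenvector is (-1, 2).
For λ=4: (A-λI) row 1 is [-8, 0], so an eigenvector is (0, 1).
General solution: C_1e^(-4t)(-1,2) + C_2e^(4t)(0,1).
Applying u(0)=1, v(0)=-2 gives C_1=-1, C_2=0.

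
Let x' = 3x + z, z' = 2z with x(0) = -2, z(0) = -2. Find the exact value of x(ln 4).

A = [[3,1],[0,2]]; eigenvalues λ = 2, 3.
Eigenvectors: (-1,1) for λ=2, (-1,0) for λ=3.
From the initial condition, c_1 = -2, c_2 = 4.
x(ln 4) = (-2)(4^2)(-1) + (4)(4^3)(-1) = -224.

-224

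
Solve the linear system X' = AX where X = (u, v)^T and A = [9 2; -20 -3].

u(t) = -K_1e^(3t)sin(2t) + K_2e^(3t)cos(2t), v(t) = 3K_1e^(3t)sin(2t) - K_1e^(3t)cos(2t) - K_2e^(3t)sin(2t) - 3K_2e^(3t)cos(2t)

Coefficient matrix A = [[9, 2], [-20, -3]].
Characteristic polynomial det(A - λI) = λ^2 - 6λ + 13 = 0.
Eigenvalues λ = 3 ± 2i (complex conjugate pair).
For λ=3+2i: an eigenvector is (0,-1) - i(-1,3) = (0 + i, -1 - 3i).
A real fundamental pair from Re and Im of e^((3+2i)t)v: X_1 = e^(3t)(cos(2t)·(0,-1) + sin(2t)·(-1,3)), X_2 = e^(3t)(sin(2t)·(0,-1) - cos(2t)·(-1,3)).
General solution: K_1X_1 + K_2X_2.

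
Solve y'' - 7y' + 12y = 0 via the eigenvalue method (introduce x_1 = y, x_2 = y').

y(t) = c_1e^(4t) + c_2e^(3t)

Let x_1 = y, x_2 = y'. Then x_1' = x_2 and x_2' = -12x_1 + 7x_2.
A = [[0,1],[-12,7]]; det(A-λI) = λ^2 - 7λ + 12.
Eigenvalues λ = 4, 3 with eigenvectors (1,4), (1,3).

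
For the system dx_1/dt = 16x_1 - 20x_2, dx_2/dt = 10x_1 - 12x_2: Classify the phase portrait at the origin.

unstable spiral

A = [[16,-20],[10,-12]]; det(A-λI) = λ^2 - 4λ + 8.
λ = 2 ± 2i: positive real part.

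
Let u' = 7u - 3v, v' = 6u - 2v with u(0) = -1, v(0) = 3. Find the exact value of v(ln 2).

A = [[7,-3],[6,-2]]; eigenvalues λ = 4, 1.
Eigenvectors: (-1,-1) for λ=4, (1,2) for λ=1.
From the initial condition, c_1 = 5, c_2 = 4.
v(ln 2) = (5)(2^4)(-1) + (4)(2^1)(2) = -64.

-64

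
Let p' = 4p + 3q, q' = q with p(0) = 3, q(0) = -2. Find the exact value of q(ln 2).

A = [[4,3],[0,1]]; eigenvalues λ = 1, 4.
Eigenvectors: (-1,1) for λ=1, (-1,0) for λ=4.
From the initial condition, c_1 = -2, c_2 = -1.
q(ln 2) = (-2)(2^1)(1) + (-1)(2^4)(0) = -4.

-4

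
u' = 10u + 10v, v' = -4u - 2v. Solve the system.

Coefficient matrix A = [[10, 10], [-4, -2]].
Characteristic polynomial det(A - λI) = λ^2 - 8λ + 20 = 0.
Eigenvalues λ = 4 ± 2i (complex conjugate pair).
For λ=4+2i: an eigenvector is (1,-1) - i(-2,1) = (1 + 2i, -1 - i).
A real fundamental pair from Re and Im of e^((4+2i)t)v: X_1 = e^(4t)(cos(2t)·(1,-1) + sin(2t)·(-2,1)), X_2 = e^(4t)(sin(2t)·(1,-1) - cos(2t)·(-2,1)).
General solution: K_1X_1 + K_2X_2.

u(t) = -2K_1e^(4t)sin(2t) + K_1e^(4t)cos(2t) + K_2e^(4t)sin(2t) + 2K_2e^(4t)cos(2t), v(t) = K_1e^(4t)sin(2t) - K_1e^(4t)cos(2t) - K_2e^(4t)sin(2t) - K_2e^(4t)cos(2t)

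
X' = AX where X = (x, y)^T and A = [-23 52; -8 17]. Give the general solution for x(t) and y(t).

x(t) = -2C_1e^(-3t)sin(4t) + 3C_1e^(-3t)cos(4t) + 3C_2e^(-3t)sin(4t) + 2C_2e^(-3t)cos(4t), y(t) = -C_1e^(-3t)sin(4t) + C_1e^(-3t)cos(4t) + C_2e^(-3t)sin(4t) + C_2e^(-3t)cos(4t)

Coefficient matrix A = [[-23, 52], [-8, 17]].
Characteristic polynomial det(A - λI) = λ^2 + 6λ + 25 = 0.
Eigenvalues λ = -3 ± 4i (complex conjugate pair).
For λ=-3+4i: an eigenvector is (3,1) - i(-2,-1) = (3 + 2i, 1 + i).
A real fundamental pair from Re and Im of e^((-3+4i)t)v: X_1 = e^(-3t)(cos(4t)·(3,1) + sin(4t)·(-2,-1)), X_2 = e^(-3t)(sin(4t)·(3,1) - cos(4t)·(-2,-1)).
General solution: C_1X_1 + C_2X_2.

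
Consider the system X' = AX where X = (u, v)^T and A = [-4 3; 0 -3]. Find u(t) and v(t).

Coefficient matrix A = [[-4, 3], [0, -3]].
Characteristic polynomial det(A - λI) = λ^2 + 7λ + 12 = 0.
Eigenvalues λ = -3, -4.
For λ=-3: (A-λI) row 1 is [-1, 3], so an eigenvector is (-3, -1).
For λ=-4: (A-λI) row 1 is [0, 3], so an eigenvector is (1, 0).
General solution: c_1e^(-3t)(-3,-1) + c_2e^(-4t)(1,0).

u(t) = -3c_1e^(-3t) + c_2e^(-4t), v(t) = -c_1e^(-3t)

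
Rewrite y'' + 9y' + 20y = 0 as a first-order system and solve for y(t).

y(t) = C_1e^(-5t) + C_2e^(-4t)

Let x_1 = y, x_2 = y'. Then x_1' = x_2 and x_2' = -20x_1 - 9x_2.
A = [[0,1],[-20,-9]]; det(A-λI) = λ^2 + 9λ + 20.
Eigenvalues λ = -5, -4 with eigenvectors (1,-5), (1,-4).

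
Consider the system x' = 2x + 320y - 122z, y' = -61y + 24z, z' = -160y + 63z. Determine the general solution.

x(t) = K_1e^(2t) + 16K_2e^(3t) - 10K_3e^(-t), y(t) = -3K_2e^(3t) + 2K_3e^(-t), z(t) = -8K_2e^(3t) + 5K_3e^(-t)

Coefficient matrix A = [[2, 320, -122], [0, -61, 24], [0, -160, 63]].
det(A - λI) = 0 gives eigenvalues λ = 2, 3, -1.
For λ=2: eigenvector (1,0,0).
For λ=3: eigenvector (16,-3,-8).
For λ=-1: eigenvector (-10,2,5).
General solution: K_1e^(2t)(1,0,0) + K_2e^(3t)(16,-3,-8) + K_3e^(-t)(-10,2,5).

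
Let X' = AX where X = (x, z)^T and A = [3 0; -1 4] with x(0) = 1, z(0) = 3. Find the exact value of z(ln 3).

189

A = [[3,0],[-1,4]]; eigenvalues λ = 4, 3.
Eigenvectors: (0,-1) for λ=4, (1,1) for λ=3.
From the initial condition, c_1 = -2, c_2 = 1.
z(ln 3) = (-2)(3^4)(-1) + (1)(3^3)(1) = 189.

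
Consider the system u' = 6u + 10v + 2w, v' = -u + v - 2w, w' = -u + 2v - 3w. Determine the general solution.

u(t) = 2K_1e^(-t) - 3K_2e^(2t) - 4K_3e^(3t), v(t) = -K_1e^(-t) + K_2e^(2t) + K_3e^(3t), w(t) = -2K_1e^(-t) + K_2e^(2t) + K_3e^(3t)

Coefficient matrix A = [[6, 10, 2], [-1, 1, -2], [-1, 2, -3]].
det(A - λI) = 0 gives eigenvalues λ = -1, 2, 3.
For λ=-1: eigenvector (2,-1,-2).
For λ=2: eigenvector (-3,1,1).
For λ=3: eigenvector (-4,1,1).
General solution: K_1e^(-t)(2,-1,-2) + K_2e^(2t)(-3,1,1) + K_3e^(3t)(-4,1,1).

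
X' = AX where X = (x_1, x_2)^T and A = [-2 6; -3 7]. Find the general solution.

Coefficient matrix A = [[-2, 6], [-3, 7]].
Characteristic polynomial det(A - λI) = λ^2 - 5λ + 4 = 0.
Eigenvalues λ = 1, 4.
For λ=1: (A-λI) row 1 is [-3, 6], so an eigenvector is (-2, -1).
For λ=4: (A-λI) row 1 is [-6, 6], so an eigenvector is (1, 1).
General solution: c_1e^(t)(-2,-1) + c_2e^(4t)(1,1).

x_1(t) = -2c_1e^(t) + c_2e^(4t), x_2(t) = -c_1e^(t) + c_2e^(4t)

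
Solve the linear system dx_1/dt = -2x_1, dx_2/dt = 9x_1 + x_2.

x_1(t) = K_1e^(-2t), x_2(t) = -3K_1e^(-2t) - K_2e^(t)

Coefficient matrix A = [[-2, 0], [9, 1]].
Characteristic polynomial det(A - λI) = λ^2 + λ - 2 = 0.
Eigenvalues λ = -2, 1.
For λ=-2: (A-λI) row 2 is [9, 3], so an eigenvector is (1, -3).
For λ=1: (A-λI) row 1 is [-3, 0], so an eigenvector is (0, -1).
General solution: K_1e^(-2t)(1,-3) + K_2e^(t)(0,-1).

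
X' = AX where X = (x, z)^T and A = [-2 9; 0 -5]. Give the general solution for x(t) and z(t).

x(t) = -C_1e^(-2t) - 3C_2e^(-5t), z(t) = C_2e^(-5t)

Coefficient matrix A = [[-2, 9], [0, -5]].
Characteristic polynomial det(A - λI) = λ^2 + 7λ + 10 = 0.
Eigenvalues λ = -2, -5.
For λ=-2: (A-λI) row 1 is [0, 9], so an eigenvector is (-1, 0).
For λ=-5: (A-λI) row 1 is [3, 9], so an eigenvector is (-3, 1).
General solution: C_1e^(-2t)(-1,0) + C_2e^(-5t)(-3,1).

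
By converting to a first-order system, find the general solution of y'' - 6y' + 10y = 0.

y(t) = K_1e^(3t)cos(t) + K_2e^(3t)sin(t)

Let x_1 = y, x_2 = y'. Then x_1' = x_2 and x_2' = -10x_1 + 6x_2.
A = [[0,1],[-10,6]]; det(A-λI) = λ^2 - 6λ + 10.
Eigenvalues λ = 3 ± i.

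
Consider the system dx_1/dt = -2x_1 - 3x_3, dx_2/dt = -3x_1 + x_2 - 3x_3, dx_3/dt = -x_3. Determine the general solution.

x_1(t) = -3c_1e^(-t) + c_3e^(-2t), x_2(t) = -3c_1e^(-t) + c_2e^(t) + c_3e^(-2t), x_3(t) = c_1e^(-t)

Coefficient matrix A = [[-2, 0, -3], [-3, 1, -3], [0, 0, -1]].
det(A - λI) = 0 gives eigenvalues λ = -1, 1, -2.
For λ=-1: eigenvector (-3,-3,1).
For λ=1: eigenvector (0,1,0).
For λ=-2: eigenvector (1,1,0).
General solution: c_1e^(-t)(-3,-3,1) + c_2e^(t)(0,1,0) + c_3e^(-2t)(1,1,0).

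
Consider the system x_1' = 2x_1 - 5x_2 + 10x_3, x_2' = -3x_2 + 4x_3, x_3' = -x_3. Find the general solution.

Coefficient matrix A = [[2, -5, 10], [0, -3, 4], [0, 0, -1]].
det(A - λI) = 0 gives eigenvalues λ = -3, -1, 2.
For λ=-3: eigenvector (-1,-1,0).
For λ=-1: eigenvector (0,2,1).
For λ=2: eigenvector (1,0,0).
General solution: C_1e^(-3t)(-1,-1,0) + C_2e^(-t)(0,2,1) + C_3e^(2t)(1,0,0).

x_1(t) = -C_1e^(-3t) + C_3e^(2t), x_2(t) = -C_1e^(-3t) + 2C_2e^(-t), x_3(t) = C_2e^(-t)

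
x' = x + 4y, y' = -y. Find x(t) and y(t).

x(t) = 2c_1e^(-t) + c_2e^(t), y(t) = -c_1e^(-t)

Coefficient matrix A = [[1, 4], [0, -1]].
Characteristic polynomial det(A - λI) = λ^2 - 1 = 0.
Eigenvalues λ = -1, 1.
For λ=-1: (A-λI) row 1 is [2, 4], so an eigenvector is (2, -1).
For λ=1: (A-λI) row 1 is [0, 4], so an eigenvector is (1, 0).
General solution: c_1e^(-t)(2,-1) + c_2e^(t)(1,0).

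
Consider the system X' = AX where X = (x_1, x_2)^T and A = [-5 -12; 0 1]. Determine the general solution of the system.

Coefficient matrix A = [[-5, -12], [0, 1]].
Characteristic polynomial det(A - λI) = λ^2 + 4λ - 5 = 0.
Eigenvalues λ = 1, -5.
For λ=1: (A-λI) row 1 is [-6, -12], so an eigenvector is (2, -1).
For λ=-5: (A-λI) row 1 is [0, -12], so an eigenvector is (-1, 0).
General solution: c_1e^(t)(2,-1) + c_2e^(-5t)(-1,0).

x_1(t) = 2c_1e^(t) - c_2e^(-5t), x_2(t) = -c_1e^(t)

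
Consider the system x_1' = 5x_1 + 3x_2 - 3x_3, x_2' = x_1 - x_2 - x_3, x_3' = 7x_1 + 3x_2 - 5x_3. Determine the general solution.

Coefficient matrix A = [[5, 3, -3], [1, -1, -1], [7, 3, -5]].
det(A - λI) = 0 gives eigenvalues λ = -2, 2, -1.
For λ=-2: eigenvector (0,1,1).
For λ=2: eigenvector (-1,0,-1).
For λ=-1: eigenvector (1,-1,1).
General solution: c_1e^(-2t)(0,1,1) + c_2e^(2t)(-1,0,-1) + c_3e^(-t)(1,-1,1).

x_1(t) = -c_2e^(2t) + c_3e^(-t), x_2(t) = c_1e^(-2t) - c_3e^(-t), x_3(t) = c_1e^(-2t) - c_2e^(2t) + c_3e^(-t)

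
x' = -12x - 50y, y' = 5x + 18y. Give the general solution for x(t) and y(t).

x(t) = -c_1e^(3t)sin(5t) - 3c_1e^(3t)cos(5t) - 3c_2e^(3t)sin(5t) + c_2e^(3t)cos(5t), y(t) = c_1e^(3t)cos(5t) + c_2e^(3t)sin(5t)

Coefficient matrix A = [[-12, -50], [5, 18]].
Characteristic polynomial det(A - λI) = λ^2 - 6λ + 34 = 0.
Eigenvalues λ = 3 ± 5i (complex conjugate pair).
For λ=3+5i: an eigenvector is (-3,1) - i(-1,0) = (-3 + i, 1).
A real fundamental pair from Re and Im of e^((3+5i)t)v: X_1 = e^(3t)(cos(5t)·(-3,1) + sin(5t)·(-1,0)), X_2 = e^(3t)(sin(5t)·(-3,1) - cos(5t)·(-1,0)).
General solution: c_1X_1 + c_2X_2.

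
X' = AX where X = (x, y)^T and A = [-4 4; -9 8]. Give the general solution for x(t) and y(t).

Coefficient matrix A = [[-4, 4], [-9, 8]].
Characteristic polynomial det(A - λI) = λ^2 - 4λ + 4 = 0.
Single eigenvalue λ = 2 with algebraic multiplicity 2.
Eigenvector v = (2,3); generalized eigenvector w with (A-λI)w=v is (1,2).
General solution: e^(2t)[K_1·v + K_2·(t·v + w)].

x(t) = 2K_1e^(2t) + 2K_2te^(2t) + K_2e^(2t), y(t) = 3K_1e^(2t) + 3K_2te^(2t) + 2K_2e^(2t)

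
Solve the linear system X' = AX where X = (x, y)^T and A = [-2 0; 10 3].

Coefficient matrix A = [[-2, 0], [10, 3]].
Characteristic polynomial det(A - λI) = λ^2 - λ - 6 = 0.
Eigenvalues λ = -2, 3.
For λ=-2: (A-λI) row 2 is [10, 5], so an eigenvector is (1, -2).
For λ=3: (A-λI) row 1 is [-5, 0], so an eigenvector is (0, 1).
General solution: C_1e^(-2t)(1,-2) + C_2e^(3t)(0,1).

x(t) = C_1e^(-2t), y(t) = -2C_1e^(-2t) + C_2e^(3t)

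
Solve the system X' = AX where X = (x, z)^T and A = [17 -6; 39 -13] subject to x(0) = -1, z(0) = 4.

Coefficient matrix A = [[17, -6], [39, -13]].
Characteristic polynomial det(A - λI) = λ^2 - 4λ + 13 = 0.
Eigenvalues λ = 2 ± 3i (complex conjugate pair).
For λ=2+3i: an eigenvector is (-1,-3) - i(1,2) = (-1 - i, -3 - 2i).
A real fundamental pair from Re and Im of e^((2+3i)t)v: X_1 = e^(2t)(cos(3t)·(-1,-3) + sin(3t)·(1,2)), X_2 = e^(2t)(sin(3t)·(-1,-3) - cos(3t)·(1,2)).
General solution: C_1X_1 + C_2X_2.
Applying x(0)=-1, z(0)=4 gives C_1=-6, C_2=7.

x(t) = -13e^(2t)sin(3t) - e^(2t)cos(3t), z(t) = -33e^(2t)sin(3t) + 4e^(2t)cos(3t)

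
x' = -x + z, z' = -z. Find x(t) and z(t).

Coefficient matrix A = [[-1, 1], [0, -1]].
Characteristic polynomial det(A - λI) = λ^2 + 2λ + 1 = 0.
Single eigenvalue λ = -1 with algebraic multiplicity 2.
Eigenvector v = (1,0); generalized eigenvector w with (A-λI)w=v is (2,1).
General solution: e^(-t)[c_1·v + c_2·(t·v + w)].

x(t) = c_1e^(-t) + c_2te^(-t) + 2c_2e^(-t), z(t) = c_2e^(-t)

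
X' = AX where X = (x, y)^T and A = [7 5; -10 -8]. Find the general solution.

Coefficient matrix A = [[7, 5], [-10, -8]].
Characteristic polynomial det(A - λI) = λ^2 + λ - 6 = 0.
Eigenvalues λ = 2, -3.
For λ=2: (A-λI) row 1 is [5, 5], so an eigenvector is (1, -1).
For λ=-3: (A-λI) row 1 is [10, 5], so an eigenvector is (-1, 2).
General solution: K_1e^(2t)(1,-1) + K_2e^(-3t)(-1,2).

x(t) = K_1e^(2t) - K_2e^(-3t), y(t) = -K_1e^(2t) + 2K_2e^(-3t)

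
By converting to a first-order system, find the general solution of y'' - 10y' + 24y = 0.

Let x_1 = y, x_2 = y'. Then x_1' = x_2 and x_2' = -24x_1 + 10x_2.
A = [[0,1],[-24,10]]; det(A-λI) = λ^2 - 10λ + 24.
Eigenvalues λ = 4, 6 with eigenvectors (1,4), (1,6).

y(t) = C_1e^(4t) + C_2e^(6t)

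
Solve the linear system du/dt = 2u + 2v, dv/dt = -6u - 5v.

Coefficient matrix A = [[2, 2], [-6, -5]].
Characteristic polynomial det(A - λI) = λ^2 + 3λ + 2 = 0.
Eigenvalues λ = -1, -2.
For λ=-1: (A-λI) row 1 is [3, 2], so an eigenvector is (-2, 3).
For λ=-2: (A-λI) row 1 is [4, 2], so an eigenvector is (-1, 2).
General solution: K_1e^(-t)(-2,3) + K_2e^(-2t)(-1,2).

u(t) = -2K_1e^(-t) - K_2e^(-2t), v(t) = 3K_1e^(-t) + 2K_2e^(-2t)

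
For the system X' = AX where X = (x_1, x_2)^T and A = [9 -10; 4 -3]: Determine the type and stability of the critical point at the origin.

A = [[9,-10],[4,-3]]; det(A-λI) = λ^2 - 6λ + 13.
λ = 3 ± 2i: positive real part.

unstable spiral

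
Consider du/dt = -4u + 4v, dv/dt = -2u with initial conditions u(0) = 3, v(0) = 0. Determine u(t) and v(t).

u(t) = -3e^(-2t)sin(2t) + 3e^(-2t)cos(2t), v(t) = -3e^(-2t)sin(2t)

Coefficient matrix A = [[-4, 4], [-2, 0]].
Characteristic polynomial det(A - λI) = λ^2 + 4λ + 8 = 0.
Eigenvalues λ = -2 ± 2i (complex conjugate pair).
For λ=-2+2i: an eigenvector is (-1,0) - i(1,1) = (-1 - i, 0 - i).
A real fundamental pair from Re and Im of e^((-2+2i)t)v: X_1 = e^(-2t)(cos(2t)·(-1,0) + sin(2t)·(1,1)), X_2 = e^(-2t)(sin(2t)·(-1,0) - cos(2t)·(1,1)).
General solution: K_1X_1 + K_2X_2.
Applying u(0)=3, v(0)=0 gives K_1=-3, K_2=0.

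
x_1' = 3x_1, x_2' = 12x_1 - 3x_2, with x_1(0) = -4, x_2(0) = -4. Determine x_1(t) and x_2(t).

x_1(t) = -4e^(3t), x_2(t) = -8e^(3t) + 4e^(-3t)

Coefficient matrix A = [[3, 0], [12, -3]].
Characteristic polynomial det(A - λI) = λ^2 - 9 = 0.
Eigenvalues λ = 3, -3.
For λ=3: (A-λI) row 2 is [12, -6], so an eigenvector is (1, 2).
For λ=-3: (A-λI) row 1 is [6, 0], so an eigenvector is (0, -1).
General solution: C_1e^(3t)(1,2) + C_2e^(-3t)(0,-1).
Applying x_1(0)=-4, x_2(0)=-4 gives C_1=-4, C_2=-4.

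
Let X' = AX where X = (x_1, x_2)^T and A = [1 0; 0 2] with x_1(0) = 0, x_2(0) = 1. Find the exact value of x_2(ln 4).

16

A = [[1,0],[0,2]]; eigenvalues λ = 2, 1.
Eigenvectors: (0,-1) for λ=2, (1,0) for λ=1.
From the initial condition, c_1 = -1, c_2 = 0.
x_2(ln 4) = (-1)(4^2)(-1) + (0)(4^1)(0) = 16.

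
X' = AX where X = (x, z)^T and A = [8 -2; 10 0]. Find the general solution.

x(t) = C_1e^(4t)cos(2t) + C_2e^(4t)sin(2t), z(t) = C_1e^(4t)sin(2t) + 2C_1e^(4t)cos(2t) + 2C_2e^(4t)sin(2t) - C_2e^(4t)cos(2t)

Coefficient matrix A = [[8, -2], [10, 0]].
Characteristic polynomial det(A - λI) = λ^2 - 8λ + 20 = 0.
Eigenvalues λ = 4 ± 2i (complex conjugate pair).
For λ=4+2i: an eigenvector is (1,2) - i(0,1) = (1, 2 - i).
A real fundamental pair from Re and Im of e^((4+2i)t)v: X_1 = e^(4t)(cos(2t)·(1,2) + sin(2t)·(0,1)), X_2 = e^(4t)(sin(2t)·(1,2) - cos(2t)·(0,1)).
General solution: C_1X_1 + C_2X_2.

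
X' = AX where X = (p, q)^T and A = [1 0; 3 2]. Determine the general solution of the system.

Coefficient matrix A = [[1, 0], [3, 2]].
Characteristic polynomial det(A - λI) = λ^2 - 3λ + 2 = 0.
Eigenvalues λ = 1, 2.
For λ=1: (A-λI) row 2 is [3, 1], so an eigenvector is (-1, 3).
For λ=2: (A-λI) row 1 is [-1, 0], so an eigenvector is (0, -1).
General solution: K_1e^(t)(-1,3) + K_2e^(2t)(0,-1).

p(t) = -K_1e^(t), q(t) = 3K_1e^(t) - K_2e^(2t)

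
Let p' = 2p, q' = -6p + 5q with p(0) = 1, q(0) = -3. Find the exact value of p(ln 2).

A = [[2,0],[-6,5]]; eigenvalues λ = 5, 2.
Eigenvectors: (0,-1) for λ=5, (1,2) for λ=2.
From the initial condition, c_1 = 5, c_2 = 1.
p(ln 2) = (5)(2^5)(0) + (1)(2^2)(1) = 4.

4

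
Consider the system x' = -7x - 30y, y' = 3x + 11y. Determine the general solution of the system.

Coefficient matrix A = [[-7, -30], [3, 11]].
Characteristic polynomial det(A - λI) = λ^2 - 4λ + 13 = 0.
Eigenvalues λ = 2 ± 3i (complex conjugate pair).
For λ=2+3i: an eigenvector is (1,0) - i(-3,1) = (1 + 3i, 0 - i).
A real fundamental pair from Re and Im of e^((2+3i)t)v: X_1 = e^(2t)(cos(3t)·(1,0) + sin(3t)·(-3,1)), X_2 = e^(2t)(sin(3t)·(1,0) - cos(3t)·(-3,1)).
General solution: C_1X_1 + C_2X_2.

x(t) = -3C_1e^(2t)sin(3t) + C_1e^(2t)cos(3t) + C_2e^(2t)sin(3t) + 3C_2e^(2t)cos(3t), y(t) = C_1e^(2t)sin(3t) - C_2e^(2t)cos(3t)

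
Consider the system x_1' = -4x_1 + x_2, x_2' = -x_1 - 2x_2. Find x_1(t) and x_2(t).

x_1(t) = -c_1e^(-3t) - c_2te^(-3t) - 2c_2e^(-3t), x_2(t) = -c_1e^(-3t) - c_2te^(-3t) - 3c_2e^(-3t)

Coefficient matrix A = [[-4, 1], [-1, -2]].
Characteristic polynomial det(A - λI) = λ^2 + 6λ + 9 = 0.
Single eigenvalue λ = -3 with algebraic multiplicity 2.
Eigenvector v = (-1,-1); generalized eigenvector w with (A-λI)w=v is (-2,-3).
General solution: e^(-3t)[c_1·v + c_2·(t·v + w)].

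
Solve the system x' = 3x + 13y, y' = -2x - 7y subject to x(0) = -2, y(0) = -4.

Coefficient matrix A = [[3, 13], [-2, -7]].
Characteristic polynomial det(A - λI) = λ^2 + 4λ + 5 = 0.
Eigenvalues λ = -2 ± i (complex conjugate pair).
For λ=-2+i: an eigenvector is (-2,1) - i(3,-1) = (-2 - 3i, 1 + i).
A real fundamental pair from Re and Im of e^((-2+i)t)v: X_1 = e^(-2t)(cos(t)·(-2,1) + sin(t)·(3,-1)), X_2 = e^(-2t)(sin(t)·(-2,1) - cos(t)·(3,-1)).
General solution: c_1X_1 + c_2X_2.
Applying x(0)=-2, y(0)=-4 gives c_1=-14, c_2=10.

x(t) = -62e^(-2t)sin(t) - 2e^(-2t)cos(t), y(t) = 24e^(-2t)sin(t) - 4e^(-2t)cos(t)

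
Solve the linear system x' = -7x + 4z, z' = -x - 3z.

x(t) = -2c_1e^(-5t) - 2c_2te^(-5t) - c_2e^(-5t), z(t) = -c_1e^(-5t) - c_2te^(-5t) - c_2e^(-5t)

Coefficient matrix A = [[-7, 4], [-1, -3]].
Characteristic polynomial det(A - λI) = λ^2 + 10λ + 25 = 0.
Single eigenvalue λ = -5 with algebraic multiplicity 2.
Eigenvector v = (-2,-1); generalized eigenvector w with (A-λI)w=v is (-1,-1).
General solution: e^(-5t)[c_1·v + c_2·(t·v + w)].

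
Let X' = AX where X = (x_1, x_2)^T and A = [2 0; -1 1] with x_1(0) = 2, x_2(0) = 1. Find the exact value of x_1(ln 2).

A = [[2,0],[-1,1]]; eigenvalues λ = 1, 2.
Eigenvectors: (0,1) for λ=1, (-1,1) for λ=2.
From the initial condition, c_1 = 3, c_2 = -2.
x_1(ln 2) = (3)(2^1)(0) + (-2)(2^2)(-1) = 8.

8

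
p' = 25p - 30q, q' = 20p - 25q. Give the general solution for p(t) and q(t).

Coefficient matrix A = [[25, -30], [20, -25]].
Characteristic polynomial det(A - λI) = λ^2 - 25 = 0.
Eigenvalues λ = -5, 5.
For λ=-5: (A-λI) row 1 is [30, -30], so an eigenvector is (1, 1).
For λ=5: (A-λI) row 1 is [20, -30], so an eigenvector is (-3, -2).
General solution: C_1e^(-5t)(1,1) + C_2e^(5t)(-3,-2).

p(t) = C_1e^(-5t) - 3C_2e^(5t), q(t) = C_1e^(-5t) - 2C_2e^(5t)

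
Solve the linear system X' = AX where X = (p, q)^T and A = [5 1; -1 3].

Coefficient matrix A = [[5, 1], [-1, 3]].
Characteristic polynomial det(A - λI) = λ^2 - 8λ + 16 = 0.
Single eigenvalue λ = 4 with algebraic multiplicity 2.
Eigenvector v = (1,-1); generalized eigenvector w with (A-λI)w=v is (1,0).
General solution: e^(4t)[K_1·v + K_2·(t·v + w)].

p(t) = K_1e^(4t) + K_2te^(4t) + K_2e^(4t), q(t) = -K_1e^(4t) - K_2te^(4t)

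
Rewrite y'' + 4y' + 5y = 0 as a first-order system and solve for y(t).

y(t) = K_1e^(-2t)cos(t) + K_2e^(-2t)sin(t)

Let x_1 = y, x_2 = y'. Then x_1' = x_2 and x_2' = -5x_1 - 4x_2.
A = [[0,1],[-5,-4]]; det(A-λI) = λ^2 + 4λ + 5.
Eigenvalues λ = -2 ± i.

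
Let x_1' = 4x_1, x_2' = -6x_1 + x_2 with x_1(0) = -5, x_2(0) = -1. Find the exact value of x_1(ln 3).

A = [[4,0],[-6,1]]; eigenvalues λ = 4, 1.
Eigenvectors: (1,-2) for λ=4, (0,1) for λ=1.
From the initial condition, c_1 = -5, c_2 = -11.
x_1(ln 3) = (-5)(3^4)(1) + (-11)(3^1)(0) = -405.

-405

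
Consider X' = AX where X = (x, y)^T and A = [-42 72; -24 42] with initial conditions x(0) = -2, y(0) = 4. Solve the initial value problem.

Coefficient matrix A = [[-42, 72], [-24, 42]].
Characteristic polynomial det(A - λI) = λ^2 - 36 = 0.
Eigenvalues λ = -6, 6.
For λ=-6: (A-λI) row 1 is [-36, 72], so an eigenvector is (-2, -1).
For λ=6: (A-λI) row 1 is [-48, 72], so an eigenvector is (-3, -2).
General solution: C_1e^(-6t)(-2,-1) + C_2e^(6t)(-3,-2).
Applying x(0)=-2, y(0)=4 gives C_1=16, C_2=-10.

x(t) = 30e^(6t) - 32e^(-6t), y(t) = 20e^(6t) - 16e^(-6t)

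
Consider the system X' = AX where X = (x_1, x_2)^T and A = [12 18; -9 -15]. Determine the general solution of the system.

x_1(t) = 2K_1e^(3t) + K_2e^(-6t), x_2(t) = -K_1e^(3t) - K_2e^(-6t)

Coefficient matrix A = [[12, 18], [-9, -15]].
Characteristic polynomial det(A - λI) = λ^2 + 3λ - 18 = 0.
Eigenvalues λ = 3, -6.
For λ=3: (A-λI) row 1 is [9, 18], so an eigenvector is (2, -1).
For λ=-6: (A-λI) row 1 is [18, 18], so an eigenvector is (1, -1).
General solution: K_1e^(3t)(2,-1) + K_2e^(-6t)(1,-1).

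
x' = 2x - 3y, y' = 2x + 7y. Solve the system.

x(t) = -3c_1e^(4t) + c_2e^(5t), y(t) = 2c_1e^(4t) - c_2e^(5t)

Coefficient matrix A = [[2, -3], [2, 7]].
Characteristic polynomial det(A - λI) = λ^2 - 9λ + 20 = 0.
Eigenvalues λ = 4, 5.
For λ=4: (A-λI) row 1 is [-2, -3], so an eigenvector is (-3, 2).
For λ=5: (A-λI) row 1 is [-3, -3], so an eigenvector is (1, -1).
General solution: c_1e^(4t)(-3,2) + c_2e^(5t)(1,-1).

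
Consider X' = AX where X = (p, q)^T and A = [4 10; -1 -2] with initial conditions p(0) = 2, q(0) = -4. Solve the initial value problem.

p(t) = -34e^(t)sin(t) + 2e^(t)cos(t), q(t) = 10e^(t)sin(t) - 4e^(t)cos(t)

Coefficient matrix A = [[4, 10], [-1, -2]].
Characteristic polynomial det(A - λI) = λ^2 - 2λ + 2 = 0.
Eigenvalues λ = 1 ± i (complex conjugate pair).
For λ=1+i: an eigenvector is (1,0) - i(3,-1) = (1 - 3i, 0 + i).
A real fundamental pair from Re and Im of e^((1+i)t)v: X_1 = e^(t)(cos(t)·(1,0) + sin(t)·(3,-1)), X_2 = e^(t)(sin(t)·(1,0) - cos(t)·(3,-1)).
General solution: C_1X_1 + C_2X_2.
Applying p(0)=2, q(0)=-4 gives C_1=-10, C_2=-4.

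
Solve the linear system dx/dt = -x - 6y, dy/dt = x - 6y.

Coefficient matrix A = [[-1, -6], [1, -6]].
Characteristic polynomial det(A - λI) = λ^2 + 7λ + 12 = 0.
Eigenvalues λ = -4, -3.
For λ=-4: (A-λI) row 1 is [3, -6], so an eigenvector is (2, 1).
For λ=-3: (A-λI) row 1 is [2, -6], so an eigenvector is (-3, -1).
General solution: c_1e^(-4t)(2,1) + c_2e^(-3t)(-3,-1).

x(t) = 2c_1e^(-4t) - 3c_2e^(-3t), y(t) = c_1e^(-4t) - c_2e^(-3t)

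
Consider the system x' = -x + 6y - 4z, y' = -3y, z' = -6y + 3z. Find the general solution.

x(t) = C_1e^(-t) - C_2e^(-3t) - C_3e^(3t), y(t) = C_2e^(-3t), z(t) = C_2e^(-3t) + C_3e^(3t)

Coefficient matrix A = [[-1, 6, -4], [0, -3, 0], [0, -6, 3]].
det(A - λI) = 0 gives eigenvalues λ = -1, -3, 3.
For λ=-1: eigenvector (1,0,0).
For λ=-3: eigenvector (-1,1,1).
For λ=3: eigenvector (-1,0,1).
General solution: C_1e^(-t)(1,0,0) + C_2e^(-3t)(-1,1,1) + C_3e^(3t)(-1,0,1).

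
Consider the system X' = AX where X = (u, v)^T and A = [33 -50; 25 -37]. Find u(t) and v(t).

u(t) = -3C_1e^(-2t)sin(5t) + C_1e^(-2t)cos(5t) + C_2e^(-2t)sin(5t) + 3C_2e^(-2t)cos(5t), v(t) = -2C_1e^(-2t)sin(5t) + C_1e^(-2t)cos(5t) + C_2e^(-2t)sin(5t) + 2C_2e^(-2t)cos(5t)

Coefficient matrix A = [[33, -50], [25, -37]].
Characteristic polynomial det(A - λI) = λ^2 + 4λ + 29 = 0.
Eigenvalues λ = -2 ± 5i (complex conjugate pair).
For λ=-2+5i: an eigenvector is (1,1) - i(-3,-2) = (1 + 3i, 1 + 2i).
A real fundamental pair from Re and Im of e^((-2+5i)t)v: X_1 = e^(-2t)(cos(5t)·(1,1) + sin(5t)·(-3,-2)), X_2 = e^(-2t)(sin(5t)·(1,1) - cos(5t)·(-3,-2)).
General solution: C_1X_1 + C_2X_2.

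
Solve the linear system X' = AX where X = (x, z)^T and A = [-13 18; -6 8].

Coefficient matrix A = [[-13, 18], [-6, 8]].
Characteristic polynomial det(A - λI) = λ^2 + 5λ + 4 = 0.
Eigenvalues λ = -4, -1.
For λ=-4: (A-λI) row 1 is [-9, 18], so an eigenvector is (2, 1).
For λ=-1: (A-λI) row 1 is [-12, 18], so an eigenvector is (3, 2).
General solution: C_1e^(-4t)(2,1) + C_2e^(-t)(3,2).

x(t) = 2C_1e^(-4t) + 3C_2e^(-t), z(t) = C_1e^(-4t) + 2C_2e^(-t)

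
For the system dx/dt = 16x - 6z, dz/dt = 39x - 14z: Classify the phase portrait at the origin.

unstable spiral

A = [[16,-6],[39,-14]]; det(A-λI) = λ^2 - 2λ + 10.
λ = 1 ± 3i: positive real part.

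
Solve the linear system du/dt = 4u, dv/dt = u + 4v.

Coefficient matrix A = [[4, 0], [1, 4]].
Characteristic polynomial det(A - λI) = λ^2 - 8λ + 16 = 0.
Single eigenvalue λ = 4 with algebraic multiplicity 2.
Eigenvector v = (0,1); generalized eigenvector w with (A-λI)w=v is (1,2).
General solution: e^(4t)[C_1·v + C_2·(t·v + w)].

u(t) = C_2e^(4t), v(t) = C_1e^(4t) + C_2te^(4t) + 2C_2e^(4t)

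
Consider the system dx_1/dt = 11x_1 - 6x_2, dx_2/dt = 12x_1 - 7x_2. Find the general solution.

Coefficient matrix A = [[11, -6], [12, -7]].
Characteristic polynomial det(A - λI) = λ^2 - 4λ - 5 = 0.
Eigenvalues λ = -1, 5.
For λ=-1: (A-λI) row 1 is [12, -6], so an eigenvector is (1, 2).
For λ=5: (A-λI) row 1 is [6, -6], so an eigenvector is (-1, -1).
General solution: C_1e^(-t)(1,2) + C_2e^(5t)(-1,-1).

x_1(t) = C_1e^(-t) - C_2e^(5t), x_2(t) = 2C_1e^(-t) - C_2e^(5t)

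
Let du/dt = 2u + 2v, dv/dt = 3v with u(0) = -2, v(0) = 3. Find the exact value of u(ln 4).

A = [[2,2],[0,3]]; eigenvalues λ = 2, 3.
Eigenvectors: (1,0) for λ=2, (2,1) for λ=3.
From the initial condition, c_1 = -8, c_2 = 3.
u(ln 4) = (-8)(4^2)(1) + (3)(4^3)(2) = 256.

256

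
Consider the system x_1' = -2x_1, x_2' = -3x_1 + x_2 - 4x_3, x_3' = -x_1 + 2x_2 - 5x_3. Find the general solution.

x_1(t) = c_2e^(-2t), x_2(t) = 2c_1e^(-t) + 5c_2e^(-2t) + c_3e^(-3t), x_3(t) = c_1e^(-t) + 3c_2e^(-2t) + c_3e^(-3t)

Coefficient matrix A = [[-2, 0, 0], [-3, 1, -4], [-1, 2, -5]].
det(A - λI) = 0 gives eigenvalues λ = -1, -2, -3.
For λ=-1: eigenvector (0,2,1).
For λ=-2: eigenvector (1,5,3).
For λ=-3: eigenvector (0,1,1).
General solution: c_1e^(-t)(0,2,1) + c_2e^(-2t)(1,5,3) + c_3e^(-3t)(0,1,1).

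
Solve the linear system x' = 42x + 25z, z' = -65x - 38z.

Coefficient matrix A = [[42, 25], [-65, -38]].
Characteristic polynomial det(A - λI) = λ^2 - 4λ + 29 = 0.
Eigenvalues λ = 2 ± 5i (complex conjugate pair).
For λ=2+5i: an eigenvector is (-2,3) - i(-1,2) = (-2 + i, 3 - 2i).
A real fundamental pair from Re and Im of e^((2+5i)t)v: X_1 = e^(2t)(cos(5t)·(-2,3) + sin(5t)·(-1,2)), X_2 = e^(2t)(sin(5t)·(-2,3) - cos(5t)·(-1,2)).
General solution: C_1X_1 + C_2X_2.

x(t) = -C_1e^(2t)sin(5t) - 2C_1e^(2t)cos(5t) - 2C_2e^(2t)sin(5t) + C_2e^(2t)cos(5t), z(t) = 2C_1e^(2t)sin(5t) + 3C_1e^(2t)cos(5t) + 3C_2e^(2t)sin(5t) - 2C_2e^(2t)cos(5t)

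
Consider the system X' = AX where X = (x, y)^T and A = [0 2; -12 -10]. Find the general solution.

x(t) = c_1e^(-6t) - c_2e^(-4t), y(t) = -3c_1e^(-6t) + 2c_2e^(-4t)

Coefficient matrix A = [[0, 2], [-12, -10]].
Characteristic polynomial det(A - λI) = λ^2 + 10λ + 24 = 0.
Eigenvalues λ = -6, -4.
For λ=-6: (A-λI) row 1 is [6, 2], so an eigenvector is (1, -3).
For λ=-4: (A-λI) row 1 is [4, 2], so an eigenvector is (-1, 2).
General solution: c_1e^(-6t)(1,-3) + c_2e^(-4t)(-1,2).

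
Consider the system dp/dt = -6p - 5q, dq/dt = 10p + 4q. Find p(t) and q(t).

p(t) = -K_1e^(-t)cos(5t) - K_2e^(-t)sin(5t), q(t) = -K_1e^(-t)sin(5t) + K_1e^(-t)cos(5t) + K_2e^(-t)sin(5t) + K_2e^(-t)cos(5t)

Coefficient matrix A = [[-6, -5], [10, 4]].
Characteristic polynomial det(A - λI) = λ^2 + 2λ + 26 = 0.
Eigenvalues λ = -1 ± 5i (complex conjugate pair).
For λ=-1+5i: an eigenvector is (-1,1) - i(0,-1) = (-1, 1 + i).
A real fundamental pair from Re and Im of e^((-1+5i)t)v: X_1 = e^(-t)(cos(5t)·(-1,1) + sin(5t)·(0,-1)), X_2 = e^(-t)(sin(5t)·(-1,1) - cos(5t)·(0,-1)).
General solution: K_1X_1 + K_2X_2.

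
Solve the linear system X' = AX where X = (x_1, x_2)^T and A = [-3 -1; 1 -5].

x_1(t) = -K_1e^(-4t) - K_2te^(-4t), x_2(t) = -K_1e^(-4t) - K_2te^(-4t) + K_2e^(-4t)

Coefficient matrix A = [[-3, -1], [1, -5]].
Characteristic polynomial det(A - λI) = λ^2 + 8λ + 16 = 0.
Single eigenvalue λ = -4 with algebraic multiplicity 2.
Eigenvector v = (-1,-1); generalized eigenvector w with (A-λI)w=v is (0,1).
General solution: e^(-4t)[K_1·v + K_2·(t·v + w)].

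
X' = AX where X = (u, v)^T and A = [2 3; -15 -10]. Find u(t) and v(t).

Coefficient matrix A = [[2, 3], [-15, -10]].
Characteristic polynomial det(A - λI) = λ^2 + 8λ + 25 = 0.
Eigenvalues λ = -4 ± 3i (complex conjugate pair).
For λ=-4+3i: an eigenvector is (0,-1) - i(-1,2) = (0 + i, -1 - 2i).
A real fundamental pair from Re and Im of e^((-4+3i)t)v: X_1 = e^(-4t)(cos(3t)·(0,-1) + sin(3t)·(-1,2)), X_2 = e^(-4t)(sin(3t)·(0,-1) - cos(3t)·(-1,2)).
General solution: C_1X_1 + C_2X_2.

u(t) = -C_1e^(-4t)sin(3t) + C_2e^(-4t)cos(3t), v(t) = 2C_1e^(-4t)sin(3t) - C_1e^(-4t)cos(3t) - C_2e^(-4t)sin(3t) - 2C_2e^(-4t)cos(3t)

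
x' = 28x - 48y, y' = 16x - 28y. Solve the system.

x(t) = 3C_1e^(-4t) + 2C_2e^(4t), y(t) = 2C_1e^(-4t) + C_2e^(4t)

Coefficient matrix A = [[28, -48], [16, -28]].
Characteristic polynomial det(A - λI) = λ^2 - 16 = 0.
Eigenvalues λ = -4, 4.
For λ=-4: (A-λI) row 1 is [32, -48], so an eigenvector is (3, 2).
For λ=4: (A-λI) row 1 is [24, -48], so an eigenvector is (2, 1).
General solution: C_1e^(-4t)(3,2) + C_2e^(4t)(2,1).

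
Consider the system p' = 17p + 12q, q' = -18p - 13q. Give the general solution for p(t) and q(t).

Coefficient matrix A = [[17, 12], [-18, -13]].
Characteristic polynomial det(A - λI) = λ^2 - 4λ - 5 = 0.
Eigenvalues λ = -1, 5.
For λ=-1: (A-λI) row 1 is [18, 12], so an eigenvector is (2, -3).
For λ=5: (A-λI) row 1 is [12, 12], so an eigenvector is (1, -1).
General solution: c_1e^(-t)(2,-3) + c_2e^(5t)(1,-1).

p(t) = 2c_1e^(-t) + c_2e^(5t), q(t) = -3c_1e^(-t) - c_2e^(5t)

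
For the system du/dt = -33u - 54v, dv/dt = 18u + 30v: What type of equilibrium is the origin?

A = [[-33,-54],[18,30]]; det(A-λI) = λ^2 + 3λ - 18.
λ = -6, 3: opposite signs.

saddle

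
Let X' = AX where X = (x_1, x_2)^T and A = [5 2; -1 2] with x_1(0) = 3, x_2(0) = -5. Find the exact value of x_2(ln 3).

A = [[5,2],[-1,2]]; eigenvalues λ = 3, 4.
Eigenvectors: (1,-1) for λ=3, (-2,1) for λ=4.
From the initial condition, c_1 = 7, c_2 = 2.
x_2(ln 3) = (7)(3^3)(-1) + (2)(3^4)(1) = -27.

-27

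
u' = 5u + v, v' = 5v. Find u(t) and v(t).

Coefficient matrix A = [[5, 1], [0, 5]].
Characteristic polynomial det(A - λI) = λ^2 - 10λ + 25 = 0.
Single eigenvalue λ = 5 with algebraic multiplicity 2.
Eigenvector v = (1,0); generalized eigenvector w with (A-λI)w=v is (-2,1).
General solution: e^(5t)[C_1·v + C_2·(t·v + w)].

u(t) = C_1e^(5t) + C_2te^(5t) - 2C_2e^(5t), v(t) = C_2e^(5t)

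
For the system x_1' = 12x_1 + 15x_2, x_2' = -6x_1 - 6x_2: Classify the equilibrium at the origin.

unstable spiral

A = [[12,15],[-6,-6]]; det(A-λI) = λ^2 - 6λ + 18.
λ = 3 ± 3i: positive real part.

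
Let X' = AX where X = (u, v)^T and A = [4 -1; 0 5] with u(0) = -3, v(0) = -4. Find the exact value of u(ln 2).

16

A = [[4,-1],[0,5]]; eigenvalues λ = 5, 4.
Eigenvectors: (-1,1) for λ=5, (1,0) for λ=4.
From the initial condition, c_1 = -4, c_2 = -7.
u(ln 2) = (-4)(2^5)(-1) + (-7)(2^4)(1) = 16.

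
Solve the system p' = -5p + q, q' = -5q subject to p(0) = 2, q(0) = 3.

p(t) = 3te^(-5t) + 2e^(-5t), q(t) = 3e^(-5t)

Coefficient matrix A = [[-5, 1], [0, -5]].
Characteristic polynomial det(A - λI) = λ^2 + 10λ + 25 = 0.
Single eigenvalue λ = -5 with algebraic multiplicity 2.
Eigenvector v = (-1,0); generalized eigenvector w with (A-λI)w=v is (-2,-1).
General solution: e^(-5t)[K_1·v + K_2·(t·v + w)].
Applying p(0)=2, q(0)=3 gives K_1=4, K_2=-3.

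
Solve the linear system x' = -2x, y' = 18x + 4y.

x(t) = -C_1e^(-2t), y(t) = 3C_1e^(-2t) + C_2e^(4t)

Coefficient matrix A = [[-2, 0], [18, 4]].
Characteristic polynomial det(A - λI) = λ^2 - 2λ - 8 = 0.
Eigenvalues λ = -2, 4.
For λ=-2: (A-λI) row 2 is [18, 6], so an eigenvector is (-1, 3).
For λ=4: (A-λI) row 1 is [-6, 0], so an eigenvector is (0, 1).
General solution: C_1e^(-2t)(-1,3) + C_2e^(4t)(0,1).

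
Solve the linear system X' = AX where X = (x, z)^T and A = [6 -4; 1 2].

Coefficient matrix A = [[6, -4], [1, 2]].
Characteristic polynomial det(A - λI) = λ^2 - 8λ + 16 = 0.
Single eigenvalue λ = 4 with algebraic multiplicity 2.
Eigenvector v = (-2,-1); generalized eigenvector w with (A-λI)w=v is (3,2).
General solution: e^(4t)[C_1·v + C_2·(t·v + w)].

x(t) = -2C_1e^(4t) - 2C_2te^(4t) + 3C_2e^(4t), z(t) = -C_1e^(4t) - C_2te^(4t) + 2C_2e^(4t)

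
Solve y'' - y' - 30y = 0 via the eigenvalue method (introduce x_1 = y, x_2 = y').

Let x_1 = y, x_2 = y'. Then x_1' = x_2 and x_2' = 30x_1 + x_2.
A = [[0,1],[30,1]]; det(A-λI) = λ^2 - λ - 30.
Eigenvalues λ = 6, -5 with eigenvectors (1,6), (1,-5).

y(t) = C_1e^(6t) + C_2e^(-5t)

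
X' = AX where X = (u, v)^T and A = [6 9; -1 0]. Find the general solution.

u(t) = -3C_1e^(3t) - 3C_2te^(3t) - C_2e^(3t), v(t) = C_1e^(3t) + C_2te^(3t)

Coefficient matrix A = [[6, 9], [-1, 0]].
Characteristic polynomial det(A - λI) = λ^2 - 6λ + 9 = 0.
Single eigenvalue λ = 3 with algebraic multiplicity 2.
Eigenvector v = (-3,1); generalized eigenvector w with (A-λI)w=v is (-1,0).
General solution: e^(3t)[C_1·v + C_2·(t·v + w)].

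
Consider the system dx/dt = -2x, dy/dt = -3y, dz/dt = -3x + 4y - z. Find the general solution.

x(t) = C_1e^(-2t), y(t) = C_2e^(-3t), z(t) = 3C_1e^(-2t) - 2C_2e^(-3t) - C_3e^(-t)

Coefficient matrix A = [[-2, 0, 0], [0, -3, 0], [-3, 4, -1]].
det(A - λI) = 0 gives eigenvalues λ = -2, -3, -1.
For λ=-2: eigenvector (1,0,3).
For λ=-3: eigenvector (0,1,-2).
For λ=-1: eigenvector (0,0,-1).
General solution: C_1e^(-2t)(1,0,3) + C_2e^(-3t)(0,1,-2) + C_3e^(-t)(0,0,-1).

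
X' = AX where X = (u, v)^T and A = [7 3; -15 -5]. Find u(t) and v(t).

u(t) = C_1e^(t)cos(3t) + C_2e^(t)sin(3t), v(t) = -C_1e^(t)sin(3t) - 2C_1e^(t)cos(3t) - 2C_2e^(t)sin(3t) + C_2e^(t)cos(3t)

Coefficient matrix A = [[7, 3], [-15, -5]].
Characteristic polynomial det(A - λI) = λ^2 - 2λ + 10 = 0.
Eigenvalues λ = 1 ± 3i (complex conjugate pair).
For λ=1+3i: an eigenvector is (1,-2) - i(0,-1) = (1, -2 + i).
A real fundamental pair from Re and Im of e^((1+3i)t)v: X_1 = e^(t)(cos(3t)·(1,-2) + sin(3t)·(0,-1)), X_2 = e^(t)(sin(3t)·(1,-2) - cos(3t)·(0,-1)).
General solution: C_1X_1 + C_2X_2.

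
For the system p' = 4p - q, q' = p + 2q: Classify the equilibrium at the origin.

unstable improper node

A = [[4,-1],[1,2]]; det(A-λI) = λ^2 - 6λ + 9.
repeated λ = 3 with a single eigenvector.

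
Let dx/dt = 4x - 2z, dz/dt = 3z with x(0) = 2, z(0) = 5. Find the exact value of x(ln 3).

A = [[4,-2],[0,3]]; eigenvalues λ = 3, 4.
Eigenvectors: (2,1) for λ=3, (-1,0) for λ=4.
From the initial condition, c_1 = 5, c_2 = 8.
x(ln 3) = (5)(3^3)(2) + (8)(3^4)(-1) = -378.

-378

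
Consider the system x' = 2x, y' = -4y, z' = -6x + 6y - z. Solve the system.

Coefficient matrix A = [[2, 0, 0], [0, -4, 0], [-6, 6, -1]].
det(A - λI) = 0 gives eigenvalues λ = 2, -1, -4.
For λ=2: eigenvector (1,0,-2).
For λ=-1: eigenvector (0,0,1).
For λ=-4: eigenvector (0,1,-2).
General solution: K_1e^(2t)(1,0,-2) + K_2e^(-t)(0,0,1) + K_3e^(-4t)(0,1,-2).

x(t) = K_1e^(2t), y(t) = K_3e^(-4t), z(t) = -2K_1e^(2t) + K_2e^(-t) - 2K_3e^(-4t)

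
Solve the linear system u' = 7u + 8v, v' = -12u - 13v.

u(t) = 2C_1e^(-5t) - C_2e^(-t), v(t) = -3C_1e^(-5t) + C_2e^(-t)

Coefficient matrix A = [[7, 8], [-12, -13]].
Characteristic polynomial det(A - λI) = λ^2 + 6λ + 5 = 0.
Eigenvalues λ = -5, -1.
For λ=-5: (A-λI) row 1 is [12, 8], so an eigenvector is (2, -3).
For λ=-1: (A-λI) row 1 is [8, 8], so an eigenvector is (-1, 1).
General solution: C_1e^(-5t)(2,-3) + C_2e^(-t)(-1,1).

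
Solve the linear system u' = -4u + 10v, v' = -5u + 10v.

Coefficient matrix A = [[-4, 10], [-5, 10]].
Characteristic polynomial det(A - λI) = λ^2 - 6λ + 10 = 0.
Eigenvalues λ = 3 ± i (complex conjugate pair).
For λ=3+i: an eigenvector is (-1,-1) - i(-3,-2) = (-1 + 3i, -1 + 2i).
A real fundamental pair from Re and Im of e^((3+i)t)v: X_1 = e^(3t)(cos(t)·(-1,-1) + sin(t)·(-3,-2)), X_2 = e^(3t)(sin(t)·(-1,-1) - cos(t)·(-3,-2)).
General solution: C_1X_1 + C_2X_2.

u(t) = -3C_1e^(3t)sin(t) - C_1e^(3t)cos(t) - C_2e^(3t)sin(t) + 3C_2e^(3t)cos(t), v(t) = -2C_1e^(3t)sin(t) - C_1e^(3t)cos(t) - C_2e^(3t)sin(t) + 2C_2e^(3t)cos(t)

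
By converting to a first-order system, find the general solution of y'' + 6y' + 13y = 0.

Let x_1 = y, x_2 = y'. Then x_1' = x_2 and x_2' = -13x_1 - 6x_2.
A = [[0,1],[-13,-6]]; det(A-λI) = λ^2 + 6λ + 13.
Eigenvalues λ = -3 ± 2i.

y(t) = C_1e^(-3t)cos(2t) + C_2e^(-3t)sin(2t)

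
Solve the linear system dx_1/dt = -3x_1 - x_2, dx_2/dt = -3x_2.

x_1(t) = -C_1e^(-3t) - C_2te^(-3t) - 3C_2e^(-3t), x_2(t) = C_2e^(-3t)

Coefficient matrix A = [[-3, -1], [0, -3]].
Characteristic polynomial det(A - λI) = λ^2 + 6λ + 9 = 0.
Single eigenvalue λ = -3 with algebraic multiplicity 2.
Eigenvector v = (-1,0); generalized eigenvector w with (A-λI)w=v is (-3,1).
General solution: e^(-3t)[C_1·v + C_2·(t·v + w)].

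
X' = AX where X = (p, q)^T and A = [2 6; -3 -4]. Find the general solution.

p(t) = K_1e^(-t)sin(3t) - K_1e^(-t)cos(3t) - K_2e^(-t)sin(3t) - K_2e^(-t)cos(3t), q(t) = K_1e^(-t)cos(3t) + K_2e^(-t)sin(3t)

Coefficient matrix A = [[2, 6], [-3, -4]].
Characteristic polynomial det(A - λI) = λ^2 + 2λ + 10 = 0.
Eigenvalues λ = -1 ± 3i (complex conjugate pair).
For λ=-1+3i: an eigenvector is (-1,1) - i(1,0) = (-1 - i, 1).
A real fundamental pair from Re and Im of e^((-1+3i)t)v: X_1 = e^(-t)(cos(3t)·(-1,1) + sin(3t)·(1,0)), X_2 = e^(-t)(sin(3t)·(-1,1) - cos(3t)·(1,0)).
General solution: K_1X_1 + K_2X_2.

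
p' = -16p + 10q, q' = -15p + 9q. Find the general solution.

p(t) = -c_1e^(-6t) - 2c_2e^(-t), q(t) = -c_1e^(-6t) - 3c_2e^(-t)

Coefficient matrix A = [[-16, 10], [-15, 9]].
Characteristic polynomial det(A - λI) = λ^2 + 7λ + 6 = 0.
Eigenvalues λ = -6, -1.
For λ=-6: (A-λI) row 1 is [-10, 10], so an eigenvector is (-1, -1).
For λ=-1: (A-λI) row 1 is [-15, 10], so an eigenvector is (-2, -3).
General solution: c_1e^(-6t)(-1,-1) + c_2e^(-t)(-2,-3).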